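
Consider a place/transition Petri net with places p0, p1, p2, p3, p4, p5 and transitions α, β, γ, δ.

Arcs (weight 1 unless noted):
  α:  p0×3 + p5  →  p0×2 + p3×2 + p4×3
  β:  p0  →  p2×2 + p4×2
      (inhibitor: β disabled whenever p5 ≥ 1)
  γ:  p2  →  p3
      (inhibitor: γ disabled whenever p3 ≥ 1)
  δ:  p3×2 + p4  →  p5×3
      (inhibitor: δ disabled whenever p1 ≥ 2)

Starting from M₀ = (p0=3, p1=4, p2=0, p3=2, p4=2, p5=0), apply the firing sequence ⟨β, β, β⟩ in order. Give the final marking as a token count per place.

(p0=0, p1=4, p2=6, p3=2, p4=8, p5=0)

step 1: fire β:  (p0=3, p1=4, p2=0, p3=2, p4=2, p5=0) → (p0=2, p1=4, p2=2, p3=2, p4=4, p5=0)
step 2: fire β:  (p0=2, p1=4, p2=2, p3=2, p4=4, p5=0) → (p0=1, p1=4, p2=4, p3=2, p4=6, p5=0)
step 3: fire β:  (p0=1, p1=4, p2=4, p3=2, p4=6, p5=0) → (p0=0, p1=4, p2=6, p3=2, p4=8, p5=0)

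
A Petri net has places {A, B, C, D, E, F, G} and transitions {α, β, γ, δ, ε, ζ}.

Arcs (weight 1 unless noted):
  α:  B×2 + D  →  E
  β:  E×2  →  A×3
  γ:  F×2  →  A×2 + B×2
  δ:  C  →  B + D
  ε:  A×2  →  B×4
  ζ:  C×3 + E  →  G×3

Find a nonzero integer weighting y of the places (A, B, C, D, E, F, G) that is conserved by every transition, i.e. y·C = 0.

y = (A:2, B:1, C:2, D:1, E:3, F:3, G:3)

Incidence matrix C (rows=places, cols=transitions):
        α    β    γ    δ    ε    ζ
    A   0    3    2    0   -2    0
    B  -2    0    2    1    4    0
    C   0    0    0   -1    0   -3
    D  -1    0    0    1    0    0
    E   1   -2    0    0    0   -1
    F   0    0   -2    0    0    0
    G   0    0    0    0    0    3

Candidate y = [2, 1, 2, 1, 3, 3, 3]; check y·C column-wise:
  col α: 2·0 + 1·-2 + 2·0 + 1·-1 + 3·1 + 3·0 + 3·0 = 0
  col β: 2·3 + 1·0 + 2·0 + 1·0 + 3·-2 + 3·0 + 3·0 = 0
  col γ: 2·2 + 1·2 + 2·0 + 1·0 + 3·0 + 3·-2 + 3·0 = 0
  col δ: 2·0 + 1·1 + 2·-1 + 1·1 + 3·0 + 3·0 + 3·0 = 0
  col ε: 2·-2 + 1·4 + 2·0 + 1·0 + 3·0 + 3·0 + 3·0 = 0
  col ζ: 2·0 + 1·0 + 2·-3 + 1·0 + 3·-1 + 3·0 + 3·3 = 0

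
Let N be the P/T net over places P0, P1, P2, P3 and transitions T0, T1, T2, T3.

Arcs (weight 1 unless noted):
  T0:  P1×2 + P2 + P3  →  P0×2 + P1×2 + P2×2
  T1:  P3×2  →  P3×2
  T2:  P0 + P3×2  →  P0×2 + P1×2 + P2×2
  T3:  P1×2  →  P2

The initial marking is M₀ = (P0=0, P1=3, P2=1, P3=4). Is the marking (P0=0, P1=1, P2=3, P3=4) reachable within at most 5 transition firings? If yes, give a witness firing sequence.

NO — not reachable within 5 firings

depth 0: 1 marking
depth 1: 3 markings reached so far
depth 2: 6 markings reached so far
depth 3: 10 markings reached so far
depth 4: 14 markings reached so far
depth 5: 16 markings reached so far
target is not among the 16 markings reachable within 5 steps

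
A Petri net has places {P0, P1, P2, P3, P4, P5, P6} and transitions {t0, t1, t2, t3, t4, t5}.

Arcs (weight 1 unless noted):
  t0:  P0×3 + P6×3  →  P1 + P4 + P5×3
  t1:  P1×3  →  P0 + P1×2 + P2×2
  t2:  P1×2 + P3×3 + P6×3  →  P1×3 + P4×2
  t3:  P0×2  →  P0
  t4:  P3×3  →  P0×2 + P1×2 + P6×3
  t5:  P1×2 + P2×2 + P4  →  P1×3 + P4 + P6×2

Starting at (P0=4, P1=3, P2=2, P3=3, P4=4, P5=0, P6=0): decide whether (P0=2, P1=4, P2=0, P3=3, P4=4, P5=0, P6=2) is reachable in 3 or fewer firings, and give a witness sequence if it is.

YES — reachable via ⟨t3, t3, t5⟩ (3 firings)

step 1: fire t3:  (P0=4, P1=3, P2=2, P3=3, P4=4, P5=0, P6=0) → (P0=3, P1=3, P2=2, P3=3, P4=4, P5=0, P6=0)
step 2: fire t3:  (P0=3, P1=3, P2=2, P3=3, P4=4, P5=0, P6=0) → (P0=2, P1=3, P2=2, P3=3, P4=4, P5=0, P6=0)
step 3: fire t5:  (P0=2, P1=3, P2=2, P3=3, P4=4, P5=0, P6=0) → (P0=2, P1=4, P2=0, P3=3, P4=4, P5=0, P6=2)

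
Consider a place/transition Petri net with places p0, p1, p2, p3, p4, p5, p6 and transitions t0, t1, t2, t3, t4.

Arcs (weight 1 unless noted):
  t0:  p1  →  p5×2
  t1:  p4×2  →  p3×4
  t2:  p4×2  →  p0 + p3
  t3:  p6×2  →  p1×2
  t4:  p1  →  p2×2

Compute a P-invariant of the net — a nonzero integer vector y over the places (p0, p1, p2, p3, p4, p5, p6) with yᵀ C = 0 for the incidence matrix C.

y = (p0:3, p1:0, p2:0, p3:1, p4:2, p5:0, p6:0)

Incidence matrix C (rows=places, cols=transitions):
       t0   t1   t2   t3   t4
   p0   0    0    1    0    0
   p1  -1    0    0    2   -1
   p2   0    0    0    0    2
   p3   0    4    1    0    0
   p4   0   -2   -2    0    0
   p5   2    0    0    0    0
   p6   0    0    0   -2    0

Candidate y = [3, 0, 0, 1, 2, 0, 0]; check y·C column-wise:
  col t0: 3·0 + 0·-1 + 1·0 + 2·0 + 0·2 = 0
  col t1: 3·0 + 1·4 + 2·-2 = 0
  col t2: 3·1 + 1·1 + 2·-2 = 0
  col t3: 3·0 + 0·2 + 1·0 + 2·0 + 0·-2 = 0
  col t4: 3·0 + 0·-1 + 0·2 + 1·0 + 2·0 = 0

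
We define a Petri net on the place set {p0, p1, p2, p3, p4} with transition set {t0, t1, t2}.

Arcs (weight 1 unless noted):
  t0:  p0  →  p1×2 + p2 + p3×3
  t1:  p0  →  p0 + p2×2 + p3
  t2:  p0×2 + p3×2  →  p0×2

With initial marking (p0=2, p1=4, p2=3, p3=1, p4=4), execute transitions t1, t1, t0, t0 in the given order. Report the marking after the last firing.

step 1: fire t1:  (p0=2, p1=4, p2=3, p3=1, p4=4) → (p0=2, p1=4, p2=5, p3=2, p4=4)
step 2: fire t1:  (p0=2, p1=4, p2=5, p3=2, p4=4) → (p0=2, p1=4, p2=7, p3=3, p4=4)
step 3: fire t0:  (p0=2, p1=4, p2=7, p3=3, p4=4) → (p0=1, p1=6, p2=8, p3=6, p4=4)
step 4: fire t0:  (p0=1, p1=6, p2=8, p3=6, p4=4) → (p0=0, p1=8, p2=9, p3=9, p4=4)

(p0=0, p1=8, p2=9, p3=9, p4=4)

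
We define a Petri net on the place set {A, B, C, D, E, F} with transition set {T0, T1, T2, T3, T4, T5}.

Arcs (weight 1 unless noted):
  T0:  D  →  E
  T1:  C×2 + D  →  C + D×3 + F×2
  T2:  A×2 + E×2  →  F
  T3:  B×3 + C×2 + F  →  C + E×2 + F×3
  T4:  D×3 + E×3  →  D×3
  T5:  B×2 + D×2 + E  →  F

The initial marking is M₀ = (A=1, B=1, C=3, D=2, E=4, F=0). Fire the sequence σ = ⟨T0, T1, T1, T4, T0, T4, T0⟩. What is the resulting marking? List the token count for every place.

step 1: fire T0:  (A=1, B=1, C=3, D=2, E=4, F=0) → (A=1, B=1, C=3, D=1, E=5, F=0)
step 2: fire T1:  (A=1, B=1, C=3, D=1, E=5, F=0) → (A=1, B=1, C=2, D=3, E=5, F=2)
step 3: fire T1:  (A=1, B=1, C=2, D=3, E=5, F=2) → (A=1, B=1, C=1, D=5, E=5, F=4)
step 4: fire T4:  (A=1, B=1, C=1, D=5, E=5, F=4) → (A=1, B=1, C=1, D=5, E=2, F=4)
step 5: fire T0:  (A=1, B=1, C=1, D=5, E=2, F=4) → (A=1, B=1, C=1, D=4, E=3, F=4)
step 6: fire T4:  (A=1, B=1, C=1, D=4, E=3, F=4) → (A=1, B=1, C=1, D=4, E=0, F=4)
step 7: fire T0:  (A=1, B=1, C=1, D=4, E=0, F=4) → (A=1, B=1, C=1, D=3, E=1, F=4)

(A=1, B=1, C=1, D=3, E=1, F=4)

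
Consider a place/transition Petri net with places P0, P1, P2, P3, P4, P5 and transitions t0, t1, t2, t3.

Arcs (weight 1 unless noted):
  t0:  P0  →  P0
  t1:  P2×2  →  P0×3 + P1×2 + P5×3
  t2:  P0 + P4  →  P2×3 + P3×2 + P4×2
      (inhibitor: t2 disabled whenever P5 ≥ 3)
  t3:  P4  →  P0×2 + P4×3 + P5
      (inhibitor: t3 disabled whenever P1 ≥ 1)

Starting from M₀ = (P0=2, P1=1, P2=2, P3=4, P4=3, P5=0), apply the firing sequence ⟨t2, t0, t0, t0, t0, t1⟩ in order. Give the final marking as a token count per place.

step 1: fire t2:  (P0=2, P1=1, P2=2, P3=4, P4=3, P5=0) → (P0=1, P1=1, P2=5, P3=6, P4=4, P5=0)
step 2: fire t0:  (P0=1, P1=1, P2=5, P3=6, P4=4, P5=0) → (P0=1, P1=1, P2=5, P3=6, P4=4, P5=0)
step 3: fire t0:  (P0=1, P1=1, P2=5, P3=6, P4=4, P5=0) → (P0=1, P1=1, P2=5, P3=6, P4=4, P5=0)
step 4: fire t0:  (P0=1, P1=1, P2=5, P3=6, P4=4, P5=0) → (P0=1, P1=1, P2=5, P3=6, P4=4, P5=0)
step 5: fire t0:  (P0=1, P1=1, P2=5, P3=6, P4=4, P5=0) → (P0=1, P1=1, P2=5, P3=6, P4=4, P5=0)
step 6: fire t1:  (P0=1, P1=1, P2=5, P3=6, P4=4, P5=0) → (P0=4, P1=3, P2=3, P3=6, P4=4, P5=3)

(P0=4, P1=3, P2=3, P3=6, P4=4, P5=3)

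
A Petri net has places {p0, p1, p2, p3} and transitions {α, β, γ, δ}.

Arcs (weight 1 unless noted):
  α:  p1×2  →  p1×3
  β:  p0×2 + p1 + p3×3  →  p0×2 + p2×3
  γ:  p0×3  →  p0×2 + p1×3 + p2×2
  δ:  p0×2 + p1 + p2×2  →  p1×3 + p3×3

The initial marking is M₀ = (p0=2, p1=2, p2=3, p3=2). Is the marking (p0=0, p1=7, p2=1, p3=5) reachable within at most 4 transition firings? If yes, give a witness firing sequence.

step 1: fire α:  (p0=2, p1=2, p2=3, p3=2) → (p0=2, p1=3, p2=3, p3=2)
step 2: fire α:  (p0=2, p1=3, p2=3, p3=2) → (p0=2, p1=4, p2=3, p3=2)
step 3: fire α:  (p0=2, p1=4, p2=3, p3=2) → (p0=2, p1=5, p2=3, p3=2)
step 4: fire δ:  (p0=2, p1=5, p2=3, p3=2) → (p0=0, p1=7, p2=1, p3=5)

YES — reachable via ⟨α, α, α, δ⟩ (4 firings)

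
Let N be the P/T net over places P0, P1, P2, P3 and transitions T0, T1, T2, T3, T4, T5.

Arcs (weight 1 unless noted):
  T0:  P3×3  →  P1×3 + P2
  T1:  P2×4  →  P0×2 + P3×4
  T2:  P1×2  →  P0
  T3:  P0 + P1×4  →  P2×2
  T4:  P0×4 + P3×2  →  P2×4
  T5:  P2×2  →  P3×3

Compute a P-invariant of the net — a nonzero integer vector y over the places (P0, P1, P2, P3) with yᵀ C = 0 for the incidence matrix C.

y = (P0:2, P1:1, P2:3, P3:2)

Incidence matrix C (rows=places, cols=transitions):
       T0   T1   T2   T3   T4   T5
   P0   0    2    1   -1   -4    0
   P1   3    0   -2   -4    0    0
   P2   1   -4    0    2    4   -2
   P3  -3    4    0    0   -2    3

Candidate y = [2, 1, 3, 2]; check y·C column-wise:
  col T0: 2·0 + 1·3 + 3·1 + 2·-3 = 0
  col T1: 2·2 + 1·0 + 3·-4 + 2·4 = 0
  col T2: 2·1 + 1·-2 + 3·0 + 2·0 = 0
  col T3: 2·-1 + 1·-4 + 3·2 + 2·0 = 0
  col T4: 2·-4 + 1·0 + 3·4 + 2·-2 = 0
  col T5: 2·0 + 1·0 + 3·-2 + 2·3 = 0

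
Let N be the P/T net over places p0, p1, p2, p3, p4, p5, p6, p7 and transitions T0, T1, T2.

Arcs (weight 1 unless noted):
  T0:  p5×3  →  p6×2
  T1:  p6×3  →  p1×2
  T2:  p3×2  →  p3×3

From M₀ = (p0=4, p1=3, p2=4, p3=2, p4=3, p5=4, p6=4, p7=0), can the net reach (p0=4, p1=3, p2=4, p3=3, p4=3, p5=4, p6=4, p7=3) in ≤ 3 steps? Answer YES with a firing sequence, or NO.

NO — not reachable within 3 firings

depth 0: 1 marking
depth 1: 4 markings reached so far
depth 2: 8 markings reached so far
depth 3: 13 markings reached so far
target is not among the 13 markings reachable within 3 steps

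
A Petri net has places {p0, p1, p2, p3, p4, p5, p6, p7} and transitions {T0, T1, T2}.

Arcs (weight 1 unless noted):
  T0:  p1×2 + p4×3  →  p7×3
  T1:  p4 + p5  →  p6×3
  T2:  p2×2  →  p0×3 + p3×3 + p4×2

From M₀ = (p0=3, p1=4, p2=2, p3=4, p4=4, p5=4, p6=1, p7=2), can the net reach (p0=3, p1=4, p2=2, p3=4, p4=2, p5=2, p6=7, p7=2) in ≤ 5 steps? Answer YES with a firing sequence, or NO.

step 1: fire T1:  (p0=3, p1=4, p2=2, p3=4, p4=4, p5=4, p6=1, p7=2) → (p0=3, p1=4, p2=2, p3=4, p4=3, p5=3, p6=4, p7=2)
step 2: fire T1:  (p0=3, p1=4, p2=2, p3=4, p4=3, p5=3, p6=4, p7=2) → (p0=3, p1=4, p2=2, p3=4, p4=2, p5=2, p6=7, p7=2)

YES — reachable via ⟨T1, T1⟩ (2 firings)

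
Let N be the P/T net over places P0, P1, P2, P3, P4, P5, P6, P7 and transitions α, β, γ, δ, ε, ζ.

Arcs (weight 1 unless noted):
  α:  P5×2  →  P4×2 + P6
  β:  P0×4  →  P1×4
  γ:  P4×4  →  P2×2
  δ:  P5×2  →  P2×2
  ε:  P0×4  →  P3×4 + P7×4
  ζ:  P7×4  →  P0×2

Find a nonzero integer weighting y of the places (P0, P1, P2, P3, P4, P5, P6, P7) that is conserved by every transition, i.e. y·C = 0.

Incidence matrix C (rows=places, cols=transitions):
        α    β    γ    δ    ε    ζ
   P0   0   -4    0    0   -4    2
   P1   0    4    0    0    0    0
   P2   0    0    2    2    0    0
   P3   0    0    0    0    4    0
   P4   2    0   -4    0    0    0
   P5  -2    0    0   -2    0    0
   P6   1    0    0    0    0    0
   P7   0    0    0    0    4   -4

Candidate y = [0, 0, 2, 0, 1, 2, 2, 0]; check y·C column-wise:
  col α: 2·0 + 1·2 + 2·-2 + 2·1 = 0
  col β: 0·-4 + 0·4 + 2·0 + 1·0 + 2·0 + 2·0 = 0
  col γ: 2·2 + 1·-4 + 2·0 + 2·0 = 0
  col δ: 2·2 + 1·0 + 2·-2 + 2·0 = 0
  col ε: 0·-4 + 2·0 + 0·4 + 1·0 + 2·0 + 2·0 + 0·4 = 0
  col ζ: 0·2 + 2·0 + 1·0 + 2·0 + 2·0 + 0·-4 = 0

y = (P0:0, P1:0, P2:2, P3:0, P4:1, P5:2, P6:2, P7:0)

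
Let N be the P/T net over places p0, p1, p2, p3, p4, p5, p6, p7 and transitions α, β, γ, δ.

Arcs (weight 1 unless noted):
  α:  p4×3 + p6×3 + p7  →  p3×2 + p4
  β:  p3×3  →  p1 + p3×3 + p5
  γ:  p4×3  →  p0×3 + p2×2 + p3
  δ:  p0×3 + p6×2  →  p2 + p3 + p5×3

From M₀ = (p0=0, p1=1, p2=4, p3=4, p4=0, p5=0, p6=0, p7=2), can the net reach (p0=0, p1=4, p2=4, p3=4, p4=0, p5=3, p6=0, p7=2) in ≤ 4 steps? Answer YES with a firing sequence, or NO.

step 1: fire β:  (p0=0, p1=1, p2=4, p3=4, p4=0, p5=0, p6=0, p7=2) → (p0=0, p1=2, p2=4, p3=4, p4=0, p5=1, p6=0, p7=2)
step 2: fire β:  (p0=0, p1=2, p2=4, p3=4, p4=0, p5=1, p6=0, p7=2) → (p0=0, p1=3, p2=4, p3=4, p4=0, p5=2, p6=0, p7=2)
step 3: fire β:  (p0=0, p1=3, p2=4, p3=4, p4=0, p5=2, p6=0, p7=2) → (p0=0, p1=4, p2=4, p3=4, p4=0, p5=3, p6=0, p7=2)

YES — reachable via ⟨β, β, β⟩ (3 firings)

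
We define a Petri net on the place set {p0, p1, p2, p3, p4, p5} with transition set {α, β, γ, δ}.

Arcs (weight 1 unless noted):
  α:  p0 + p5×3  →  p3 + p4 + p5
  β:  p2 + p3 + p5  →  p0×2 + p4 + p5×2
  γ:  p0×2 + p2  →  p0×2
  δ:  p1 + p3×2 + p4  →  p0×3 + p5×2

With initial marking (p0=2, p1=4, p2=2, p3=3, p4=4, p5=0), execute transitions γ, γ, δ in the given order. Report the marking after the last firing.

step 1: fire γ:  (p0=2, p1=4, p2=2, p3=3, p4=4, p5=0) → (p0=2, p1=4, p2=1, p3=3, p4=4, p5=0)
step 2: fire γ:  (p0=2, p1=4, p2=1, p3=3, p4=4, p5=0) → (p0=2, p1=4, p2=0, p3=3, p4=4, p5=0)
step 3: fire δ:  (p0=2, p1=4, p2=0, p3=3, p4=4, p5=0) → (p0=5, p1=3, p2=0, p3=1, p4=3, p5=2)

(p0=5, p1=3, p2=0, p3=1, p4=3, p5=2)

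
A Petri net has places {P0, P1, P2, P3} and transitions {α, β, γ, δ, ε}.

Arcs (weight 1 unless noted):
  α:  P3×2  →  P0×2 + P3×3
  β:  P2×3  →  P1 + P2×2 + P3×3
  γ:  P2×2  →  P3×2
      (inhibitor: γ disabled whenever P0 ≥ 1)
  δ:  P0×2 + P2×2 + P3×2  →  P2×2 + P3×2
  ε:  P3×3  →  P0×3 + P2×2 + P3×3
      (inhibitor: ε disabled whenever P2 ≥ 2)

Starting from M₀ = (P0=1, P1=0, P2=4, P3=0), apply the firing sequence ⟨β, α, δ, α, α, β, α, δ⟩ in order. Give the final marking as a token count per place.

step 1: fire β:  (P0=1, P1=0, P2=4, P3=0) → (P0=1, P1=1, P2=3, P3=3)
step 2: fire α:  (P0=1, P1=1, P2=3, P3=3) → (P0=3, P1=1, P2=3, P3=4)
step 3: fire δ:  (P0=3, P1=1, P2=3, P3=4) → (P0=1, P1=1, P2=3, P3=4)
step 4: fire α:  (P0=1, P1=1, P2=3, P3=4) → (P0=3, P1=1, P2=3, P3=5)
step 5: fire α:  (P0=3, P1=1, P2=3, P3=5) → (P0=5, P1=1, P2=3, P3=6)
step 6: fire β:  (P0=5, P1=1, P2=3, P3=6) → (P0=5, P1=2, P2=2, P3=9)
step 7: fire α:  (P0=5, P1=2, P2=2, P3=9) → (P0=7, P1=2, P2=2, P3=10)
step 8: fire δ:  (P0=7, P1=2, P2=2, P3=10) → (P0=5, P1=2, P2=2, P3=10)

(P0=5, P1=2, P2=2, P3=10)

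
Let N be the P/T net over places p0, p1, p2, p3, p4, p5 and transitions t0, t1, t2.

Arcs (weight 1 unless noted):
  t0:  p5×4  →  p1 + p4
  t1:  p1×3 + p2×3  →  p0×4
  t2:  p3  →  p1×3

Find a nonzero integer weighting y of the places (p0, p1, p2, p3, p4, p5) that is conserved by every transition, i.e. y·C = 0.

Incidence matrix C (rows=places, cols=transitions):
       t0   t1   t2
   p0   0    4    0
   p1   1   -3    3
   p2   0   -3    0
   p3   0    0   -1
   p4   1    0    0
   p5  -4    0    0

Candidate y = [3, 0, 4, 0, 0, 0]; check y·C column-wise:
  col t0: 3·0 + 0·1 + 4·0 + 0·1 + 0·-4 = 0
  col t1: 3·4 + 0·-3 + 4·-3 = 0
  col t2: 3·0 + 0·3 + 4·0 + 0·-1 = 0

y = (p0:3, p1:0, p2:4, p3:0, p4:0, p5:0)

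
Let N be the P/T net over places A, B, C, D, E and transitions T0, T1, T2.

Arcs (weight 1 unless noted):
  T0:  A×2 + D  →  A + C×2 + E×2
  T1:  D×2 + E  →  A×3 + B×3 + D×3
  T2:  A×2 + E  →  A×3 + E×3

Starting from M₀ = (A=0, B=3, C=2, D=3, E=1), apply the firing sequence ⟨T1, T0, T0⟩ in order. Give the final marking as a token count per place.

step 1: fire T1:  (A=0, B=3, C=2, D=3, E=1) → (A=3, B=6, C=2, D=4, E=0)
step 2: fire T0:  (A=3, B=6, C=2, D=4, E=0) → (A=2, B=6, C=4, D=3, E=2)
step 3: fire T0:  (A=2, B=6, C=4, D=3, E=2) → (A=1, B=6, C=6, D=2, E=4)

(A=1, B=6, C=6, D=2, E=4)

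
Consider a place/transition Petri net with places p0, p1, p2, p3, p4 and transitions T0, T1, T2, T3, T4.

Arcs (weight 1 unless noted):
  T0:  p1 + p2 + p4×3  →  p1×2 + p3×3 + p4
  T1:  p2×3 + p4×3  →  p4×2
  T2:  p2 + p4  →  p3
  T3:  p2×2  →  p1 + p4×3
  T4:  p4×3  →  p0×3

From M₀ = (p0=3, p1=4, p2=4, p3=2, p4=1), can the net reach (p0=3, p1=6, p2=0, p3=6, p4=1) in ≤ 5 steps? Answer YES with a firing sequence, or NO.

YES — reachable via ⟨T2, T3, T0⟩ (3 firings)

step 1: fire T2:  (p0=3, p1=4, p2=4, p3=2, p4=1) → (p0=3, p1=4, p2=3, p3=3, p4=0)
step 2: fire T3:  (p0=3, p1=4, p2=3, p3=3, p4=0) → (p0=3, p1=5, p2=1, p3=3, p4=3)
step 3: fire T0:  (p0=3, p1=5, p2=1, p3=3, p4=3) → (p0=3, p1=6, p2=0, p3=6, p4=1)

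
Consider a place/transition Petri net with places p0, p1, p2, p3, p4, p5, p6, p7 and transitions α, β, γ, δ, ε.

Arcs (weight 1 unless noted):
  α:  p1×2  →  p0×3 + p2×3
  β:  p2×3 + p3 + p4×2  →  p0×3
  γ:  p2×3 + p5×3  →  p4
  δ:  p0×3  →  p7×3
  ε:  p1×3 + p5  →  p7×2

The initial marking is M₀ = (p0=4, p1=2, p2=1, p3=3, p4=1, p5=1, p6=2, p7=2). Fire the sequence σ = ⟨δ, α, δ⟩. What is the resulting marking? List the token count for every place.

step 1: fire δ:  (p0=4, p1=2, p2=1, p3=3, p4=1, p5=1, p6=2, p7=2) → (p0=1, p1=2, p2=1, p3=3, p4=1, p5=1, p6=2, p7=5)
step 2: fire α:  (p0=1, p1=2, p2=1, p3=3, p4=1, p5=1, p6=2, p7=5) → (p0=4, p1=0, p2=4, p3=3, p4=1, p5=1, p6=2, p7=5)
step 3: fire δ:  (p0=4, p1=0, p2=4, p3=3, p4=1, p5=1, p6=2, p7=5) → (p0=1, p1=0, p2=4, p3=3, p4=1, p5=1, p6=2, p7=8)

(p0=1, p1=0, p2=4, p3=3, p4=1, p5=1, p6=2, p7=8)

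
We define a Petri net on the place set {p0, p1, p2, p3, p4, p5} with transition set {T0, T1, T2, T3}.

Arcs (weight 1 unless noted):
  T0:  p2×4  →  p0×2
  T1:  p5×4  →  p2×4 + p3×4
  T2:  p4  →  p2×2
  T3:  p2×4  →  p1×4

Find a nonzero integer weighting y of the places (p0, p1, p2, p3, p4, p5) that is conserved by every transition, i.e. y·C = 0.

Incidence matrix C (rows=places, cols=transitions):
       T0   T1   T2   T3
   p0   2    0    0    0
   p1   0    0    0    4
   p2  -4    4    2   -4
   p3   0    4    0    0
   p4   0    0   -1    0
   p5   0   -4    0    0

Candidate y = [2, 1, 1, -1, 2, 0]; check y·C column-wise:
  col T0: 2·2 + 1·0 + 1·-4 + -1·0 + 2·0 = 0
  col T1: 2·0 + 1·0 + 1·4 + -1·4 + 2·0 + 0·-4 = 0
  col T2: 2·0 + 1·0 + 1·2 + -1·0 + 2·-1 = 0
  col T3: 2·0 + 1·4 + 1·-4 + -1·0 + 2·0 = 0

y = (p0:2, p1:1, p2:1, p3:-1, p4:2, p5:0)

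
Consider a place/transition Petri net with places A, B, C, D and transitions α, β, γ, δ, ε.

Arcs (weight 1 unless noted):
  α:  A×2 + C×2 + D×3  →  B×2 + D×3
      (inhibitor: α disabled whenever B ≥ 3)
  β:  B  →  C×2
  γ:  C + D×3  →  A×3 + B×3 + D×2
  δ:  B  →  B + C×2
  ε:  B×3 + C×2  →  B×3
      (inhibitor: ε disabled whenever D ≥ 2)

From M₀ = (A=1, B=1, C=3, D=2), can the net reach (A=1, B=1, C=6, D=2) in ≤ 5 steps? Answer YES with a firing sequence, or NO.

NO — not reachable within 5 firings

depth 0: 1 marking
depth 1: 3 markings reached so far
depth 2: 5 markings reached so far
depth 3: 7 markings reached so far
depth 4: 9 markings reached so far
depth 5: 11 markings reached so far
target is not among the 11 markings reachable within 5 steps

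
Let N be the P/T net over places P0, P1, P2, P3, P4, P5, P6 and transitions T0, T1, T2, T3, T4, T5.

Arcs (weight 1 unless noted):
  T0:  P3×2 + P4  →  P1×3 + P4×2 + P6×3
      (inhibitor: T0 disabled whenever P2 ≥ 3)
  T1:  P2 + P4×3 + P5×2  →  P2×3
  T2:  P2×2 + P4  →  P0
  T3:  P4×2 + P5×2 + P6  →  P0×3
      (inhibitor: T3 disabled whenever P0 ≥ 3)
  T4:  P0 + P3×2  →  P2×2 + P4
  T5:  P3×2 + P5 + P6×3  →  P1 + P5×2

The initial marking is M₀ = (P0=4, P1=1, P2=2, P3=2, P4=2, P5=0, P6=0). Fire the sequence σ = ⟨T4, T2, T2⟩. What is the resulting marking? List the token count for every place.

step 1: fire T4:  (P0=4, P1=1, P2=2, P3=2, P4=2, P5=0, P6=0) → (P0=3, P1=1, P2=4, P3=0, P4=3, P5=0, P6=0)
step 2: fire T2:  (P0=3, P1=1, P2=4, P3=0, P4=3, P5=0, P6=0) → (P0=4, P1=1, P2=2, P3=0, P4=2, P5=0, P6=0)
step 3: fire T2:  (P0=4, P1=1, P2=2, P3=0, P4=2, P5=0, P6=0) → (P0=5, P1=1, P2=0, P3=0, P4=1, P5=0, P6=0)

(P0=5, P1=1, P2=0, P3=0, P4=1, P5=0, P6=0)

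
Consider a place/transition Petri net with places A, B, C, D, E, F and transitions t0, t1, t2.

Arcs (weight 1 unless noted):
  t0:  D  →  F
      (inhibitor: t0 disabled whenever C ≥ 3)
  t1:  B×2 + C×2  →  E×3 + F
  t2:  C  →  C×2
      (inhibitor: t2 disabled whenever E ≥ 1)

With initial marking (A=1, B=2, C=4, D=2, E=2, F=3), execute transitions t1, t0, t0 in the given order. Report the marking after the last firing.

(A=1, B=0, C=2, D=0, E=5, F=6)

step 1: fire t1:  (A=1, B=2, C=4, D=2, E=2, F=3) → (A=1, B=0, C=2, D=2, E=5, F=4)
step 2: fire t0:  (A=1, B=0, C=2, D=2, E=5, F=4) → (A=1, B=0, C=2, D=1, E=5, F=5)
step 3: fire t0:  (A=1, B=0, C=2, D=1, E=5, F=5) → (A=1, B=0, C=2, D=0, E=5, F=6)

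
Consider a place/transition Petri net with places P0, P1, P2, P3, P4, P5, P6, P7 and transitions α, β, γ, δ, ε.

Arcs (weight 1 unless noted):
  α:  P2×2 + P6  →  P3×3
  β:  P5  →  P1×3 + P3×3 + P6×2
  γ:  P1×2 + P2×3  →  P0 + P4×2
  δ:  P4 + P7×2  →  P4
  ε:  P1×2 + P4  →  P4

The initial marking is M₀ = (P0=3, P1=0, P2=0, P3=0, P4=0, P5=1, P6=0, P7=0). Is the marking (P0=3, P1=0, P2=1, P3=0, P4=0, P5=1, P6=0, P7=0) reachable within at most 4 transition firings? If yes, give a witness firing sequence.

depth 0: 1 marking
depth 1: 2 markings reached so far
depth 2: 2 markings reached so far
(frontier empty at depth 2; search complete)
target is not among the 2 markings reachable within 4 steps

NO — not reachable within 4 firings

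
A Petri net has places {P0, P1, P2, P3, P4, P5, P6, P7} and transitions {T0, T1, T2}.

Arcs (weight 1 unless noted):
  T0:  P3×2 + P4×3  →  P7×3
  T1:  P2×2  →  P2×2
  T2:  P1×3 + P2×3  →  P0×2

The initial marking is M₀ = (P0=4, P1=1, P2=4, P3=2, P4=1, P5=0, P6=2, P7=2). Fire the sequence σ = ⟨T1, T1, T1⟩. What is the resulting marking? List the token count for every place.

(P0=4, P1=1, P2=4, P3=2, P4=1, P5=0, P6=2, P7=2)

step 1: fire T1:  (P0=4, P1=1, P2=4, P3=2, P4=1, P5=0, P6=2, P7=2) → (P0=4, P1=1, P2=4, P3=2, P4=1, P5=0, P6=2, P7=2)
step 2: fire T1:  (P0=4, P1=1, P2=4, P3=2, P4=1, P5=0, P6=2, P7=2) → (P0=4, P1=1, P2=4, P3=2, P4=1, P5=0, P6=2, P7=2)
step 3: fire T1:  (P0=4, P1=1, P2=4, P3=2, P4=1, P5=0, P6=2, P7=2) → (P0=4, P1=1, P2=4, P3=2, P4=1, P5=0, P6=2, P7=2)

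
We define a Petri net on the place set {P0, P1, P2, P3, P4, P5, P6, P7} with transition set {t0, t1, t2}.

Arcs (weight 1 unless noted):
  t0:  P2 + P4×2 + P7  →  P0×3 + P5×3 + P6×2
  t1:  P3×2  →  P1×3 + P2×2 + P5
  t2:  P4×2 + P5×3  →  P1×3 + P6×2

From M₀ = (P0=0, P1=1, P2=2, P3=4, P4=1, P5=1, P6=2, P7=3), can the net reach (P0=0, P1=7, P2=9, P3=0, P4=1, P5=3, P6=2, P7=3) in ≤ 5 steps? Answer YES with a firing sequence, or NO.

depth 0: 1 marking
depth 1: 2 markings reached so far
depth 2: 3 markings reached so far
depth 3: 3 markings reached so far
(frontier empty at depth 3; search complete)
target is not among the 3 markings reachable within 5 steps

NO — not reachable within 5 firings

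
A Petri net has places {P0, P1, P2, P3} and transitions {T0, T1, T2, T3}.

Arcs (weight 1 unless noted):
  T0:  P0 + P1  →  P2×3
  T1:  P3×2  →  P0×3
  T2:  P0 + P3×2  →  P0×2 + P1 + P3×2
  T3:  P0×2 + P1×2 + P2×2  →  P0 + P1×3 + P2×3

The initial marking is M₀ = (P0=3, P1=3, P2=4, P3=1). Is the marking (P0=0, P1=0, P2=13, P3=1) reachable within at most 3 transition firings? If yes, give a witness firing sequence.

YES — reachable via ⟨T0, T0, T0⟩ (3 firings)

step 1: fire T0:  (P0=3, P1=3, P2=4, P3=1) → (P0=2, P1=2, P2=7, P3=1)
step 2: fire T0:  (P0=2, P1=2, P2=7, P3=1) → (P0=1, P1=1, P2=10, P3=1)
step 3: fire T0:  (P0=1, P1=1, P2=10, P3=1) → (P0=0, P1=0, P2=13, P3=1)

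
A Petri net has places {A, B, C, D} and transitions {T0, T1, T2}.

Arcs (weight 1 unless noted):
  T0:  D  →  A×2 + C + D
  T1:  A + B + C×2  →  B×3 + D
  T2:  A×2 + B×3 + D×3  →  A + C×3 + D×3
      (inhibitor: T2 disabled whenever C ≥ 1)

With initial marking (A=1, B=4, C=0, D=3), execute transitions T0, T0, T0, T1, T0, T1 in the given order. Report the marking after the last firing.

step 1: fire T0:  (A=1, B=4, C=0, D=3) → (A=3, B=4, C=1, D=3)
step 2: fire T0:  (A=3, B=4, C=1, D=3) → (A=5, B=4, C=2, D=3)
step 3: fire T0:  (A=5, B=4, C=2, D=3) → (A=7, B=4, C=3, D=3)
step 4: fire T1:  (A=7, B=4, C=3, D=3) → (A=6, B=6, C=1, D=4)
step 5: fire T0:  (A=6, B=6, C=1, D=4) → (A=8, B=6, C=2, D=4)
step 6: fire T1:  (A=8, B=6, C=2, D=4) → (A=7, B=8, C=0, D=5)

(A=7, B=8, C=0, D=5)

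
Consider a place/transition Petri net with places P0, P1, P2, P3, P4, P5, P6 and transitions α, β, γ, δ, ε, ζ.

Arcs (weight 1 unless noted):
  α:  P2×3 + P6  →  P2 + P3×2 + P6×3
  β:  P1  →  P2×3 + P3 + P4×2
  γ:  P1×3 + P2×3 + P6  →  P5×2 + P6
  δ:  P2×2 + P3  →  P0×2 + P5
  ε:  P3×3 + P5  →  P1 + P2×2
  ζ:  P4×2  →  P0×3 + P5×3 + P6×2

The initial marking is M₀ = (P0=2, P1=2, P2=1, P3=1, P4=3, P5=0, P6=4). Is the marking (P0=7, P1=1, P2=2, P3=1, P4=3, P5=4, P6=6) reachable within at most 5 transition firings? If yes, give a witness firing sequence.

YES — reachable via ⟨β, δ, ζ⟩ (3 firings)

step 1: fire β:  (P0=2, P1=2, P2=1, P3=1, P4=3, P5=0, P6=4) → (P0=2, P1=1, P2=4, P3=2, P4=5, P5=0, P6=4)
step 2: fire δ:  (P0=2, P1=1, P2=4, P3=2, P4=5, P5=0, P6=4) → (P0=4, P1=1, P2=2, P3=1, P4=5, P5=1, P6=4)
step 3: fire ζ:  (P0=4, P1=1, P2=2, P3=1, P4=5, P5=1, P6=4) → (P0=7, P1=1, P2=2, P3=1, P4=3, P5=4, P6=6)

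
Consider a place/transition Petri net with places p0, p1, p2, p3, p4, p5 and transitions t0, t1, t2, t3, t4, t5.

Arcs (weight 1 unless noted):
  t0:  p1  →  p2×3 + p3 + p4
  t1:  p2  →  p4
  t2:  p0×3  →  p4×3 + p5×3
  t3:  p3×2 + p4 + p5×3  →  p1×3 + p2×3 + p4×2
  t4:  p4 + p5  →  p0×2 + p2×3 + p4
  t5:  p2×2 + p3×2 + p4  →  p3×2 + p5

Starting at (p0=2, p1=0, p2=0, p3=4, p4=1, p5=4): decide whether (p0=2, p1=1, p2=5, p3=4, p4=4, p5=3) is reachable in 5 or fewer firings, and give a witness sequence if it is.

depth 0: 1 marking
depth 1: 3 markings reached so far
depth 2: 11 markings reached so far
depth 3: 28 markings reached so far
depth 4: 59 markings reached so far
depth 5: 112 markings reached so far
target is not among the 112 markings reachable within 5 steps

NO — not reachable within 5 firings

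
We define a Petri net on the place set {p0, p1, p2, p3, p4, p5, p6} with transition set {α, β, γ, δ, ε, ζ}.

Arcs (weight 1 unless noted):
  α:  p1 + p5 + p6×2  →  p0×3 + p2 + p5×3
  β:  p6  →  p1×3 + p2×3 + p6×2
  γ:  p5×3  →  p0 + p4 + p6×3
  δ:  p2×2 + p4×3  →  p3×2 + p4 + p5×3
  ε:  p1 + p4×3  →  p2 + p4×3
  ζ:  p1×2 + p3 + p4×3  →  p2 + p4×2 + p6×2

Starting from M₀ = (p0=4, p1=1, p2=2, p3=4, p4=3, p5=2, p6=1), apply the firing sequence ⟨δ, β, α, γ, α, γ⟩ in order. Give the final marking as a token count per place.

step 1: fire δ:  (p0=4, p1=1, p2=2, p3=4, p4=3, p5=2, p6=1) → (p0=4, p1=1, p2=0, p3=6, p4=1, p5=5, p6=1)
step 2: fire β:  (p0=4, p1=1, p2=0, p3=6, p4=1, p5=5, p6=1) → (p0=4, p1=4, p2=3, p3=6, p4=1, p5=5, p6=2)
step 3: fire α:  (p0=4, p1=4, p2=3, p3=6, p4=1, p5=5, p6=2) → (p0=7, p1=3, p2=4, p3=6, p4=1, p5=7, p6=0)
step 4: fire γ:  (p0=7, p1=3, p2=4, p3=6, p4=1, p5=7, p6=0) → (p0=8, p1=3, p2=4, p3=6, p4=2, p5=4, p6=3)
step 5: fire α:  (p0=8, p1=3, p2=4, p3=6, p4=2, p5=4, p6=3) → (p0=11, p1=2, p2=5, p3=6, p4=2, p5=6, p6=1)
step 6: fire γ:  (p0=11, p1=2, p2=5, p3=6, p4=2, p5=6, p6=1) → (p0=12, p1=2, p2=5, p3=6, p4=3, p5=3, p6=4)

(p0=12, p1=2, p2=5, p3=6, p4=3, p5=3, p6=4)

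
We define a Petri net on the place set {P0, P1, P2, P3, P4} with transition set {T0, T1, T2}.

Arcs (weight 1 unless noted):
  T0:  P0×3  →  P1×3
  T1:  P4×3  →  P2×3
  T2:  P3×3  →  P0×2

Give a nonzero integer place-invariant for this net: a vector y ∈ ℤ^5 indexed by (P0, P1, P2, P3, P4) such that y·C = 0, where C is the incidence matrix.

Incidence matrix C (rows=places, cols=transitions):
       T0   T1   T2
   P0  -3    0    2
   P1   3    0    0
   P2   0    3    0
   P3   0    0   -3
   P4   0   -3    0

Candidate y = [3, 3, 0, 2, 0]; check y·C column-wise:
  col T0: 3·-3 + 3·3 + 2·0 = 0
  col T1: 3·0 + 3·0 + 0·3 + 2·0 + 0·-3 = 0
  col T2: 3·2 + 3·0 + 2·-3 = 0

y = (P0:3, P1:3, P2:0, P3:2, P4:0)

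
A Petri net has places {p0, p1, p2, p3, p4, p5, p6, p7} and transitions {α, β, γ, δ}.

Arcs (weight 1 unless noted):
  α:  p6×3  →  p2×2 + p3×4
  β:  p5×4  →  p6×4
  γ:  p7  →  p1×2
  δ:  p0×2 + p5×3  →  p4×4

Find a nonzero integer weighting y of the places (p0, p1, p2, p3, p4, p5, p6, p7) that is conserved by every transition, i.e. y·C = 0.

y = (p0:0, p1:0, p2:2, p3:-1, p4:0, p5:0, p6:0, p7:0)

Incidence matrix C (rows=places, cols=transitions):
        α    β    γ    δ
   p0   0    0    0   -2
   p1   0    0    2    0
   p2   2    0    0    0
   p3   4    0    0    0
   p4   0    0    0    4
   p5   0   -4    0   -3
   p6  -3    4    0    0
   p7   0    0   -1    0

Candidate y = [0, 0, 2, -1, 0, 0, 0, 0]; check y·C column-wise:
  col α: 2·2 + -1·4 + 0·-3 = 0
  col β: 2·0 + -1·0 + 0·-4 + 0·4 = 0
  col γ: 0·2 + 2·0 + -1·0 + 0·-1 = 0
  col δ: 0·-2 + 2·0 + -1·0 + 0·4 + 0·-3 = 0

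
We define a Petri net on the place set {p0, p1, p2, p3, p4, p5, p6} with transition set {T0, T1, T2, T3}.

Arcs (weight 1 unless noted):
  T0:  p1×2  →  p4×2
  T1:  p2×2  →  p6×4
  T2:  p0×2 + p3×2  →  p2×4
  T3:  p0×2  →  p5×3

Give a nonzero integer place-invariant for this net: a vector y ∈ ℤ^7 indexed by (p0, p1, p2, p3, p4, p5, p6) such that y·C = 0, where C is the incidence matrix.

y = (p0:0, p1:1, p2:0, p3:0, p4:1, p5:0, p6:0)

Incidence matrix C (rows=places, cols=transitions):
       T0   T1   T2   T3
   p0   0    0   -2   -2
   p1  -2    0    0    0
   p2   0   -2    4    0
   p3   0    0   -2    0
   p4   2    0    0    0
   p5   0    0    0    3
   p6   0    4    0    0

Candidate y = [0, 1, 0, 0, 1, 0, 0]; check y·C column-wise:
  col T0: 1·-2 + 1·2 = 0
  col T1: 1·0 + 0·-2 + 1·0 + 0·4 = 0
  col T2: 0·-2 + 1·0 + 0·4 + 0·-2 + 1·0 = 0
  col T3: 0·-2 + 1·0 + 1·0 + 0·3 = 0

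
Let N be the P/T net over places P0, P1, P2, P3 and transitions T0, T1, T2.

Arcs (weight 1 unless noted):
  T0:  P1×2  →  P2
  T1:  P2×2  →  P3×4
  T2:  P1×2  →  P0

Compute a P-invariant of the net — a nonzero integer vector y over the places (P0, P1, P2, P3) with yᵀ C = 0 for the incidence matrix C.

Incidence matrix C (rows=places, cols=transitions):
       T0   T1   T2
   P0   0    0    1
   P1  -2    0   -2
   P2   1   -2    0
   P3   0    4    0

Candidate y = [2, 1, 2, 1]; check y·C column-wise:
  col T0: 2·0 + 1·-2 + 2·1 + 1·0 = 0
  col T1: 2·0 + 1·0 + 2·-2 + 1·4 = 0
  col T2: 2·1 + 1·-2 + 2·0 + 1·0 = 0

y = (P0:2, P1:1, P2:2, P3:1)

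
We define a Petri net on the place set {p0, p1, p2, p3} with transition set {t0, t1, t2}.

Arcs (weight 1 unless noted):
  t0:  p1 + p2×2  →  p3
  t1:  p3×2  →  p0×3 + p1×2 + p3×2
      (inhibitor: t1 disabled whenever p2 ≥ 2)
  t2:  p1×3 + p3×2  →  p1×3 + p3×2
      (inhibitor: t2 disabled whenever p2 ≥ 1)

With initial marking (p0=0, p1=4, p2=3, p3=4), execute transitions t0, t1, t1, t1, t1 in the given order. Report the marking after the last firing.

step 1: fire t0:  (p0=0, p1=4, p2=3, p3=4) → (p0=0, p1=3, p2=1, p3=5)
step 2: fire t1:  (p0=0, p1=3, p2=1, p3=5) → (p0=3, p1=5, p2=1, p3=5)
step 3: fire t1:  (p0=3, p1=5, p2=1, p3=5) → (p0=6, p1=7, p2=1, p3=5)
step 4: fire t1:  (p0=6, p1=7, p2=1, p3=5) → (p0=9, p1=9, p2=1, p3=5)
step 5: fire t1:  (p0=9, p1=9, p2=1, p3=5) → (p0=12, p1=11, p2=1, p3=5)

(p0=12, p1=11, p2=1, p3=5)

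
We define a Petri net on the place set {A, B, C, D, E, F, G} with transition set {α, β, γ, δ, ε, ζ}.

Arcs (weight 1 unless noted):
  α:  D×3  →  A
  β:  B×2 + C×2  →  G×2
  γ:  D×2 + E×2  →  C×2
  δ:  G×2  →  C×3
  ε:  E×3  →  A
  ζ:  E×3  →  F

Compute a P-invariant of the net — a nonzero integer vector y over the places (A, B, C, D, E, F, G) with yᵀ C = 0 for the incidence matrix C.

y = (A:3, B:1, C:2, D:1, E:1, F:3, G:3)

Incidence matrix C (rows=places, cols=transitions):
        α    β    γ    δ    ε    ζ
    A   1    0    0    0    1    0
    B   0   -2    0    0    0    0
    C   0   -2    2    3    0    0
    D  -3    0   -2    0    0    0
    E   0    0   -2    0   -3   -3
    F   0    0    0    0    0    1
    G   0    2    0   -2    0    0

Candidate y = [3, 1, 2, 1, 1, 3, 3]; check y·C column-wise:
  col α: 3·1 + 1·0 + 2·0 + 1·-3 + 1·0 + 3·0 + 3·0 = 0
  col β: 3·0 + 1·-2 + 2·-2 + 1·0 + 1·0 + 3·0 + 3·2 = 0
  col γ: 3·0 + 1·0 + 2·2 + 1·-2 + 1·-2 + 3·0 + 3·0 = 0
  col δ: 3·0 + 1·0 + 2·3 + 1·0 + 1·0 + 3·0 + 3·-2 = 0
  col ε: 3·1 + 1·0 + 2·0 + 1·0 + 1·-3 + 3·0 + 3·0 = 0
  col ζ: 3·0 + 1·0 + 2·0 + 1·0 + 1·-3 + 3·1 + 3·0 = 0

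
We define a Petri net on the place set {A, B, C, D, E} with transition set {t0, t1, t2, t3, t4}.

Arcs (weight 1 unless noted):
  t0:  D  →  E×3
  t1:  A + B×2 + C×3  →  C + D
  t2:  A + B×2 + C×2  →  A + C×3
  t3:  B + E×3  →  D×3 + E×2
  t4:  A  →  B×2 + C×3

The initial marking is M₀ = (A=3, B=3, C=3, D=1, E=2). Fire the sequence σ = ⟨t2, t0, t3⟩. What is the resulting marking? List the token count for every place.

(A=3, B=0, C=4, D=3, E=4)

step 1: fire t2:  (A=3, B=3, C=3, D=1, E=2) → (A=3, B=1, C=4, D=1, E=2)
step 2: fire t0:  (A=3, B=1, C=4, D=1, E=2) → (A=3, B=1, C=4, D=0, E=5)
step 3: fire t3:  (A=3, B=1, C=4, D=0, E=5) → (A=3, B=0, C=4, D=3, E=4)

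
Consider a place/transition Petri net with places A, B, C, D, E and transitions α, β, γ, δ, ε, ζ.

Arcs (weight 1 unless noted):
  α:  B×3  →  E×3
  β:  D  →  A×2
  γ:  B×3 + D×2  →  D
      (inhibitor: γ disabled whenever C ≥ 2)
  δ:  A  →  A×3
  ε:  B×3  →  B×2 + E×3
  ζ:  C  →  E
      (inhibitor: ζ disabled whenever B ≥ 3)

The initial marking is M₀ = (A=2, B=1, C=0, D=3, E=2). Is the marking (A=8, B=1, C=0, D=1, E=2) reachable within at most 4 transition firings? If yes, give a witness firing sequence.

YES — reachable via ⟨β, β, δ⟩ (3 firings)

step 1: fire β:  (A=2, B=1, C=0, D=3, E=2) → (A=4, B=1, C=0, D=2, E=2)
step 2: fire β:  (A=4, B=1, C=0, D=2, E=2) → (A=6, B=1, C=0, D=1, E=2)
step 3: fire δ:  (A=6, B=1, C=0, D=1, E=2) → (A=8, B=1, C=0, D=1, E=2)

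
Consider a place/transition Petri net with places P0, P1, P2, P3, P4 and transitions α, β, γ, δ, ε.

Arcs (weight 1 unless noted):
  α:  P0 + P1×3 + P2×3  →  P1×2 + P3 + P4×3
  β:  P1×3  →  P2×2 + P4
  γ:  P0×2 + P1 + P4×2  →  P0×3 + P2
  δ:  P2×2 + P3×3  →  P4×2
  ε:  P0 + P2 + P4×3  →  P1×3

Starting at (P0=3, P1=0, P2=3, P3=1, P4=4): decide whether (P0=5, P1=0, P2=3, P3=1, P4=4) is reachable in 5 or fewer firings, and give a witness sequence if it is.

NO — not reachable within 5 firings

depth 0: 1 marking
depth 1: 2 markings reached so far
depth 2: 3 markings reached so far
depth 3: 3 markings reached so far
(frontier empty at depth 3; search complete)
target is not among the 3 markings reachable within 5 steps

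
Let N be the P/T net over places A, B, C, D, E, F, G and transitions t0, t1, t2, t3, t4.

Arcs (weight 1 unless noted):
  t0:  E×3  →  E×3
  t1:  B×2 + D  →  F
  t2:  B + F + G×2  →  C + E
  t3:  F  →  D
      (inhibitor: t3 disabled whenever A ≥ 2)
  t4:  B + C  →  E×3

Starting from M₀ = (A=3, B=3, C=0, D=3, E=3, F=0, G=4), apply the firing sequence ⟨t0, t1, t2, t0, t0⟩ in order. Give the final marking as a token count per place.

step 1: fire t0:  (A=3, B=3, C=0, D=3, E=3, F=0, G=4) → (A=3, B=3, C=0, D=3, E=3, F=0, G=4)
step 2: fire t1:  (A=3, B=3, C=0, D=3, E=3, F=0, G=4) → (A=3, B=1, C=0, D=2, E=3, F=1, G=4)
step 3: fire t2:  (A=3, B=1, C=0, D=2, E=3, F=1, G=4) → (A=3, B=0, C=1, D=2, E=4, F=0, G=2)
step 4: fire t0:  (A=3, B=0, C=1, D=2, E=4, F=0, G=2) → (A=3, B=0, C=1, D=2, E=4, F=0, G=2)
step 5: fire t0:  (A=3, B=0, C=1, D=2, E=4, F=0, G=2) → (A=3, B=0, C=1, D=2, E=4, F=0, G=2)

(A=3, B=0, C=1, D=2, E=4, F=0, G=2)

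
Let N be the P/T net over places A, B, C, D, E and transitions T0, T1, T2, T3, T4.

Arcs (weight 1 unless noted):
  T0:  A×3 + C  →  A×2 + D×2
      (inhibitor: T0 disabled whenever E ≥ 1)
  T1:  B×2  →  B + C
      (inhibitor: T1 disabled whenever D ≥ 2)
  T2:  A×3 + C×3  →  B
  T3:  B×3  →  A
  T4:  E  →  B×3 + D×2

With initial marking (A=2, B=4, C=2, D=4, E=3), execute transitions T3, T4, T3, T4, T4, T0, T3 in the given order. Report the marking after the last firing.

(A=4, B=4, C=1, D=12, E=0)

step 1: fire T3:  (A=2, B=4, C=2, D=4, E=3) → (A=3, B=1, C=2, D=4, E=3)
step 2: fire T4:  (A=3, B=1, C=2, D=4, E=3) → (A=3, B=4, C=2, D=6, E=2)
step 3: fire T3:  (A=3, B=4, C=2, D=6, E=2) → (A=4, B=1, C=2, D=6, E=2)
step 4: fire T4:  (A=4, B=1, C=2, D=6, E=2) → (A=4, B=4, C=2, D=8, E=1)
step 5: fire T4:  (A=4, B=4, C=2, D=8, E=1) → (A=4, B=7, C=2, D=10, E=0)
step 6: fire T0:  (A=4, B=7, C=2, D=10, E=0) → (A=3, B=7, C=1, D=12, E=0)
step 7: fire T3:  (A=3, B=7, C=1, D=12, E=0) → (A=4, B=4, C=1, D=12, E=0)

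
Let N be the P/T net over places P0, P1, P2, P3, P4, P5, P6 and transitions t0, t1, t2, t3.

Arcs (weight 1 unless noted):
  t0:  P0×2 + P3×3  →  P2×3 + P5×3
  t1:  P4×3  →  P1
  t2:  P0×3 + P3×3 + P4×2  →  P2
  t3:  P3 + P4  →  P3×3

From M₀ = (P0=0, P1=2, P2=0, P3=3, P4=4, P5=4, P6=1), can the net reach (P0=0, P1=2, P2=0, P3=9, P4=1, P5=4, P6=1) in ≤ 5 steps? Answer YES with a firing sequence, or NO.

step 1: fire t3:  (P0=0, P1=2, P2=0, P3=3, P4=4, P5=4, P6=1) → (P0=0, P1=2, P2=0, P3=5, P4=3, P5=4, P6=1)
step 2: fire t3:  (P0=0, P1=2, P2=0, P3=5, P4=3, P5=4, P6=1) → (P0=0, P1=2, P2=0, P3=7, P4=2, P5=4, P6=1)
step 3: fire t3:  (P0=0, P1=2, P2=0, P3=7, P4=2, P5=4, P6=1) → (P0=0, P1=2, P2=0, P3=9, P4=1, P5=4, P6=1)

YES — reachable via ⟨t3, t3, t3⟩ (3 firings)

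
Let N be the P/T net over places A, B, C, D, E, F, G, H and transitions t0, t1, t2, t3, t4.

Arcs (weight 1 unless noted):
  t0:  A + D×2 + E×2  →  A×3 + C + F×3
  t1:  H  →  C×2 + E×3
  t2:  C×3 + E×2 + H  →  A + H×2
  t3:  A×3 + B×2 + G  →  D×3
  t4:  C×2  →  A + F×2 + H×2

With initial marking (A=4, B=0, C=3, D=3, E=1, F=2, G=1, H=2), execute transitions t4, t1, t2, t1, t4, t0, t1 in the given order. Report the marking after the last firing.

(A=9, B=0, C=3, D=1, E=6, F=9, G=1, H=4)

step 1: fire t4:  (A=4, B=0, C=3, D=3, E=1, F=2, G=1, H=2) → (A=5, B=0, C=1, D=3, E=1, F=4, G=1, H=4)
step 2: fire t1:  (A=5, B=0, C=1, D=3, E=1, F=4, G=1, H=4) → (A=5, B=0, C=3, D=3, E=4, F=4, G=1, H=3)
step 3: fire t2:  (A=5, B=0, C=3, D=3, E=4, F=4, G=1, H=3) → (A=6, B=0, C=0, D=3, E=2, F=4, G=1, H=4)
step 4: fire t1:  (A=6, B=0, C=0, D=3, E=2, F=4, G=1, H=4) → (A=6, B=0, C=2, D=3, E=5, F=4, G=1, H=3)
step 5: fire t4:  (A=6, B=0, C=2, D=3, E=5, F=4, G=1, H=3) → (A=7, B=0, C=0, D=3, E=5, F=6, G=1, H=5)
step 6: fire t0:  (A=7, B=0, C=0, D=3, E=5, F=6, G=1, H=5) → (A=9, B=0, C=1, D=1, E=3, F=9, G=1, H=5)
step 7: fire t1:  (A=9, B=0, C=1, D=1, E=3, F=9, G=1, H=5) → (A=9, B=0, C=3, D=1, E=6, F=9, G=1, H=4)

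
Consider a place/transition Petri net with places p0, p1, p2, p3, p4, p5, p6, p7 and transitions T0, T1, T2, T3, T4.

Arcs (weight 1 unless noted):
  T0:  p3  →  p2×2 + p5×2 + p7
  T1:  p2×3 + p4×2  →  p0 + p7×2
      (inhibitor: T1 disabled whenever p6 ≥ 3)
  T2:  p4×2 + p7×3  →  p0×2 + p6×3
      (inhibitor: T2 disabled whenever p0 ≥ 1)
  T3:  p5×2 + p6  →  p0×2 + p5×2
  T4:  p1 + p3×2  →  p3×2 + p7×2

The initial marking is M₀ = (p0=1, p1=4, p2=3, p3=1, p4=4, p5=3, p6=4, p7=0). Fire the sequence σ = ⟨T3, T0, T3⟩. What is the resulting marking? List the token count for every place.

(p0=5, p1=4, p2=5, p3=0, p4=4, p5=5, p6=2, p7=1)

step 1: fire T3:  (p0=1, p1=4, p2=3, p3=1, p4=4, p5=3, p6=4, p7=0) → (p0=3, p1=4, p2=3, p3=1, p4=4, p5=3, p6=3, p7=0)
step 2: fire T0:  (p0=3, p1=4, p2=3, p3=1, p4=4, p5=3, p6=3, p7=0) → (p0=3, p1=4, p2=5, p3=0, p4=4, p5=5, p6=3, p7=1)
step 3: fire T3:  (p0=3, p1=4, p2=5, p3=0, p4=4, p5=5, p6=3, p7=1) → (p0=5, p1=4, p2=5, p3=0, p4=4, p5=5, p6=2, p7=1)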